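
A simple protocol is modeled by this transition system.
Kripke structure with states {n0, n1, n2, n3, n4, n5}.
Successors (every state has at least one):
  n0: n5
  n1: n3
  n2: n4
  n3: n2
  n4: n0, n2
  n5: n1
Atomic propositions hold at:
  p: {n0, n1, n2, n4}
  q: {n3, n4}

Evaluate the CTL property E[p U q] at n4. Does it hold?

E[p U q]: least fixpoint, start Z0 = Sat(q) = {n3, n4}, add states in Sat(p) with some successor in Z. Z1 = {n1, n2, n3, n4}; fixed.
Sat(E[p U q]) = {n1, n2, n3, n4}
n4 ∈ Sat(E[p U q]) = {n1, n2, n3, n4}, so the formula holds at n4.

Yes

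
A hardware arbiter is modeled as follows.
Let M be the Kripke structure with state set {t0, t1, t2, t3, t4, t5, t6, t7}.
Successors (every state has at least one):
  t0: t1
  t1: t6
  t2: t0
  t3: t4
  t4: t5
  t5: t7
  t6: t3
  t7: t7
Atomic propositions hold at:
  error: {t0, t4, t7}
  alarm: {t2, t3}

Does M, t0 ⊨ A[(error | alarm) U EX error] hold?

Sat(error | alarm) = {t0, t2, t3, t4, t7}
Sat(EX error) = {s : some successor in {t0, t4, t7}} = {t2, t3, t5, t7}
A[(error | alarm) U EX error]: least fixpoint, start Z0 = Sat(EX error) = {t2, t3, t5, t7}, add states in Sat(error | alarm) with every successor in Z. Z1 = {t2, t3, t4, t5, t7}; fixed.
Sat(A[(error | alarm) U EX error]) = {t2, t3, t4, t5, t7}
t0 ∉ Sat(A[(error | alarm) U EX error]) = {t2, t3, t4, t5, t7}, so the formula does not hold at t0.

No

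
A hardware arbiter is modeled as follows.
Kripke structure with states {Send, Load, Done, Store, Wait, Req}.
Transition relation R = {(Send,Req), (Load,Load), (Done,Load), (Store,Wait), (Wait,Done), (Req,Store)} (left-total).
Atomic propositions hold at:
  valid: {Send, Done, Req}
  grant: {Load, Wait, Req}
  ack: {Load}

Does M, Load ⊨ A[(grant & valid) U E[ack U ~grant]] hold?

No

Sat(grant & valid) = {Req}
Sat(~grant) = {Send, Done, Store}
E[ack U ~grant]: least fixpoint, start Z0 = Sat(~grant) = {Send, Done, Store}, add states in Sat(ack) with some successor in Z. Already a fixed point.
Sat(E[ack U ~grant]) = {Send, Done, Store}
A[(grant & valid) U E[ack U ~grant]]: least fixpoint, start Z0 = Sat(E[ack U ~grant]) = {Send, Done, Store}, add states in Sat(grant & valid) with every successor in Z. Z1 = {Send, Done, Store, Req}; fixed.
Sat(A[(grant & valid) U E[ack U ~grant]]) = {Send, Done, Store, Req}
Load ∉ Sat(A[(grant & valid) U E[ack U ~grant]]) = {Send, Done, Store, Req}, so the formula does not hold at Load.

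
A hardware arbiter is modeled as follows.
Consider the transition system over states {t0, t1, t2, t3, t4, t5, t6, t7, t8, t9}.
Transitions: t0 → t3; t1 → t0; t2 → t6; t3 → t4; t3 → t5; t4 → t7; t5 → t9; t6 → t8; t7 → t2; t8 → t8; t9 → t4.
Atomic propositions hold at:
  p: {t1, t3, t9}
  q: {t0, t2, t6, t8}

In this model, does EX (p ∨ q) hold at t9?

No

Sat(p ∨ q) = {t0, t1, t2, t3, t6, t8, t9}
Sat(EX (p ∨ q)) = {s : some successor in {t0, t1, t2, t3, t6, t8, t9}} = {t0, t1, t2, t5, t6, t7, t8}
t9 ∉ Sat(EX (p ∨ q)) = {t0, t1, t2, t5, t6, t7, t8}, so the formula does not hold at t9.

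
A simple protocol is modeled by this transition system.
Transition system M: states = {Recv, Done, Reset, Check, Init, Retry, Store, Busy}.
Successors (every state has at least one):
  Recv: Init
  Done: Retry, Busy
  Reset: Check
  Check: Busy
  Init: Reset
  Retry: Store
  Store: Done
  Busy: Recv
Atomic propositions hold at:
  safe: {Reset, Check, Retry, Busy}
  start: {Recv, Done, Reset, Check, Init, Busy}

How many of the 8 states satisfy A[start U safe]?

A[start U safe]: least fixpoint, start Z0 = Sat(safe) = {Reset, Check, Retry, Busy}, add states in Sat(start) with every successor in Z. Z1 = {Done, Reset, Check, Init, Retry, Busy}; Z2 = {Recv, Done, Reset, Check, Init, Retry, Busy}; fixed.
Sat(A[start U safe]) = {Recv, Done, Reset, Check, Init, Retry, Busy}
|Sat(A[start U safe])| = |{Recv, Done, Reset, Check, Init, Retry, Busy}| = 7.

7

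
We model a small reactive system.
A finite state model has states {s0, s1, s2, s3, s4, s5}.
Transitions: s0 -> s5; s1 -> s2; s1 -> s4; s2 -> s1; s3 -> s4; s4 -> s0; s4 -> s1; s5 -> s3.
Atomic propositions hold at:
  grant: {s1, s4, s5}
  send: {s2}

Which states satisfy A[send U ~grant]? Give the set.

Sat(~grant) = {s0, s2, s3}
A[send U ~grant]: least fixpoint, start Z0 = Sat(~grant) = {s0, s2, s3}, add states in Sat(send) with every successor in Z. Already a fixed point.
Sat(A[send U ~grant]) = {s0, s2, s3}

{s0, s2, s3}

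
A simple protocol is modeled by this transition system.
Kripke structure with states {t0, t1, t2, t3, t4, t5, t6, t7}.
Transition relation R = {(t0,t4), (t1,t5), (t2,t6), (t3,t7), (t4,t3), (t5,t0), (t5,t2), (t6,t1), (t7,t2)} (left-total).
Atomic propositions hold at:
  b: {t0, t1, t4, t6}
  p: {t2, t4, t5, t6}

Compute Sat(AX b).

{t0, t2, t6}

Sat(AX b) = {s : every successor in {t0, t1, t4, t6}} = {t0, t2, t6}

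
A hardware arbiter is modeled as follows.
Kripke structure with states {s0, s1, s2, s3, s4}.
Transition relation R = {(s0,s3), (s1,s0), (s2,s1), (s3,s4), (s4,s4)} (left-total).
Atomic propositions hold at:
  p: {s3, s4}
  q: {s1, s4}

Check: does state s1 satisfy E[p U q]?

E[p U q]: least fixpoint, start Z0 = Sat(q) = {s1, s4}, add states in Sat(p) with some successor in Z. Z1 = {s1, s3, s4}; fixed.
Sat(E[p U q]) = {s1, s3, s4}
s1 ∈ Sat(E[p U q]) = {s1, s3, s4}, so the formula holds at s1.

Yes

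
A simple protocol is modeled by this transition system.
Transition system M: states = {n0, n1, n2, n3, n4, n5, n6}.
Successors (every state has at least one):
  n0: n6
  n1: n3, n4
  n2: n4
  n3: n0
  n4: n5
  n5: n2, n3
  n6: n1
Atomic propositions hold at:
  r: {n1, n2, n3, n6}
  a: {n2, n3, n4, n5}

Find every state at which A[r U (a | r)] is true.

{n1, n2, n3, n4, n5, n6}

Sat(a | r) = {n1, n2, n3, n4, n5, n6}
A[r U (a | r)]: least fixpoint, start Z0 = Sat((a | r)) = {n1, n2, n3, n4, n5, n6}, add states in Sat(r) with every successor in Z. Already a fixed point.
Sat(A[r U (a | r)]) = {n1, n2, n3, n4, n5, n6}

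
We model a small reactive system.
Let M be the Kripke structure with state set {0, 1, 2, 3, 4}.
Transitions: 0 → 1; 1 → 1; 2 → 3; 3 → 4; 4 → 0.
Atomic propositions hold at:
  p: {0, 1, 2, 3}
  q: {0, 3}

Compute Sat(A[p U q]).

A[p U q]: least fixpoint, start Z0 = Sat(q) = {0, 3}, add states in Sat(p) with every successor in Z. Z1 = {0, 2, 3}; fixed.
Sat(A[p U q]) = {0, 2, 3}

{0, 2, 3}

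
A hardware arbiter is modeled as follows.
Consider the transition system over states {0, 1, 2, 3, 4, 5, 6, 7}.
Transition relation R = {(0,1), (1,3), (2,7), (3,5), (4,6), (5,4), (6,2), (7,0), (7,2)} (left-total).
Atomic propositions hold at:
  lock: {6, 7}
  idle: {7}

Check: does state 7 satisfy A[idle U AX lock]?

No

Sat(AX lock) = {s : every successor in {6, 7}} = {2, 4}
A[idle U AX lock]: least fixpoint, start Z0 = Sat(AX lock) = {2, 4}, add states in Sat(idle) with every successor in Z. Already a fixed point.
Sat(A[idle U AX lock]) = {2, 4}
7 ∉ Sat(A[idle U AX lock]) = {2, 4}, so the formula does not hold at 7.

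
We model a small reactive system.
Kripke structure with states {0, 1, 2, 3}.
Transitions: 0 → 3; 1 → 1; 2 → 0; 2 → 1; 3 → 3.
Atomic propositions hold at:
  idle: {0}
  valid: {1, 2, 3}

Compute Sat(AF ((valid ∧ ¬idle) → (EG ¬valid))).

Sat(¬idle) = {1, 2, 3}
Sat(valid ∧ ¬idle) = {1, 2, 3}
Sat(¬valid) = {0}
EG ¬valid: greatest fixpoint, start Z0 = {0}, keep only states in Sat with some successor in Z. Z1 = ∅; fixed.
Sat(EG ¬valid) = ∅
Sat((valid ∧ ¬idle) → (EG ¬valid)) = {0}
AF ((valid ∧ ¬idle) → (EG ¬valid)): least fixpoint, start Z0 = {0}, add states with every successor in Z. Already a fixed point.
Sat(AF ((valid ∧ ¬idle) → (EG ¬valid))) = {0}

{0}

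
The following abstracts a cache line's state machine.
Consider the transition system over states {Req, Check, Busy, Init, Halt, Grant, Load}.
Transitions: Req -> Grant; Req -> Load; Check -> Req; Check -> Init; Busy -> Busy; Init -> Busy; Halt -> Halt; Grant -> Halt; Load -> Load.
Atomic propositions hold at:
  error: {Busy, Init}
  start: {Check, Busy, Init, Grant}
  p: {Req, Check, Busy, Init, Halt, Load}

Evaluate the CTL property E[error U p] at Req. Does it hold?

E[error U p]: least fixpoint, start Z0 = Sat(p) = {Req, Check, Busy, Init, Halt, Load}, add states in Sat(error) with some successor in Z. Already a fixed point.
Sat(E[error U p]) = {Req, Check, Busy, Init, Halt, Load}
Req ∈ Sat(E[error U p]) = {Req, Check, Busy, Init, Halt, Load}, so the formula holds at Req.

Yes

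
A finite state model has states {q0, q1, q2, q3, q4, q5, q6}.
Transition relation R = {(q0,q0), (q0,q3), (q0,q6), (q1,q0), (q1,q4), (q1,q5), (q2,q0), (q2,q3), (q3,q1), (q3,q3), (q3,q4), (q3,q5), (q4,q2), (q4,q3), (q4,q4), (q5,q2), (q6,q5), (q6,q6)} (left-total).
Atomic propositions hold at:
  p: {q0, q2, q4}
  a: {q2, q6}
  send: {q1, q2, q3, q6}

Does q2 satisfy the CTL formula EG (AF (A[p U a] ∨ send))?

Yes

A[p U a]: least fixpoint, start Z0 = Sat(a) = {q2, q6}, add states in Sat(p) with every successor in Z. Already a fixed point.
Sat(A[p U a]) = {q2, q6}
Sat(A[p U a] ∨ send) = {q1, q2, q3, q6}
AF (A[p U a] ∨ send): least fixpoint, start Z0 = {q1, q2, q3, q6}, add states with every successor in Z. Z1 = {q1, q2, q3, q5, q6}; fixed.
Sat(AF (A[p U a] ∨ send)) = {q1, q2, q3, q5, q6}
EG (AF (A[p U a] ∨ send)): greatest fixpoint, start Z0 = {q1, q2, q3, q5, q6}, keep only states in Sat with some successor in Z. Already a fixed point.
Sat(EG (AF (A[p U a] ∨ send))) = {q1, q2, q3, q5, q6}
q2 ∈ Sat(EG (AF (A[p U a] ∨ send))) = {q1, q2, q3, q5, q6}, so the formula holds at q2.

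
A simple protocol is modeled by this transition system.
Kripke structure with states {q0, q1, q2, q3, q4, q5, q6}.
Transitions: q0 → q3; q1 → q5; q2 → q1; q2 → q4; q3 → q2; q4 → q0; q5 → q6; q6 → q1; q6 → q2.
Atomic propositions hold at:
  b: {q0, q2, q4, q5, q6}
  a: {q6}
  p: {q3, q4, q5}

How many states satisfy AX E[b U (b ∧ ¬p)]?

4

Sat(¬p) = {q0, q1, q2, q6}
Sat(b ∧ ¬p) = {q0, q2, q6}
E[b U (b ∧ ¬p)]: least fixpoint, start Z0 = Sat((b ∧ ¬p)) = {q0, q2, q6}, add states in Sat(b) with some successor in Z. Z1 = {q0, q2, q4, q5, q6}; fixed.
Sat(E[b U (b ∧ ¬p)]) = {q0, q2, q4, q5, q6}
Sat(AX E[b U (b ∧ ¬p)]) = {s : every successor in {q0, q2, q4, q5, q6}} = {q1, q3, q4, q5}
|Sat(AX E[b U (b ∧ ¬p)])| = |{q1, q3, q4, q5}| = 4.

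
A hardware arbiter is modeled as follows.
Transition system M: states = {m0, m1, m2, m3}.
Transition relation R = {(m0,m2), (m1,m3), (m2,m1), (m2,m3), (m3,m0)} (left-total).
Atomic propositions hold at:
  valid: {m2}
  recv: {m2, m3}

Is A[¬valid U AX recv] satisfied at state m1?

Yes

Sat(¬valid) = {m0, m1, m3}
Sat(AX recv) = {s : every successor in {m2, m3}} = {m0, m1}
A[¬valid U AX recv]: least fixpoint, start Z0 = Sat(AX recv) = {m0, m1}, add states in Sat(¬valid) with every successor in Z. Z1 = {m0, m1, m3}; fixed.
Sat(A[¬valid U AX recv]) = {m0, m1, m3}
m1 ∈ Sat(A[¬valid U AX recv]) = {m0, m1, m3}, so the formula holds at m1.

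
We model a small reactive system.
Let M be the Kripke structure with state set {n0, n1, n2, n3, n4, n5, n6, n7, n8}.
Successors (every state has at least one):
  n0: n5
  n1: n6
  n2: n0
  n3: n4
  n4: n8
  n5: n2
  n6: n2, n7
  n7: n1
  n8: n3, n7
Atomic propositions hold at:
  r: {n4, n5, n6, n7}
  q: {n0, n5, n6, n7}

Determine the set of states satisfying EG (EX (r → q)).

Sat(r → q) = {n0, n1, n2, n3, n5, n6, n7, n8}
Sat(EX (r → q)) = {s : some successor in {n0, n1, n2, n3, n5, n6, n7, n8}} = {n0, n1, n2, n4, n5, n6, n7, n8}
EG (EX (r → q)): greatest fixpoint, start Z0 = {n0, n1, n2, n4, n5, n6, n7, n8}, keep only states in Sat with some successor in Z. Already a fixed point.
Sat(EG (EX (r → q))) = {n0, n1, n2, n4, n5, n6, n7, n8}

{n0, n1, n2, n4, n5, n6, n7, n8}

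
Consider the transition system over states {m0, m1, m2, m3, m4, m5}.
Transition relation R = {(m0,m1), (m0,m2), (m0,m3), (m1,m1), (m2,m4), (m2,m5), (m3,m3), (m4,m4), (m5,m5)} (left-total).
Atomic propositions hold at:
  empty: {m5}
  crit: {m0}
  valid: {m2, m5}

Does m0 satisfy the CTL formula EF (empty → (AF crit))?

AF crit: least fixpoint, start Z0 = {m0}, add states with every successor in Z. Already a fixed point.
Sat(AF crit) = {m0}
Sat(empty → (AF crit)) = {m0, m1, m2, m3, m4}
EF (empty → (AF crit)): least fixpoint, start Z0 = {m0, m1, m2, m3, m4}, add states with some successor in Z. Already a fixed point.
Sat(EF (empty → (AF crit))) = {m0, m1, m2, m3, m4}
m0 ∈ Sat(EF (empty → (AF crit))) = {m0, m1, m2, m3, m4}, so the formula holds at m0.

Yes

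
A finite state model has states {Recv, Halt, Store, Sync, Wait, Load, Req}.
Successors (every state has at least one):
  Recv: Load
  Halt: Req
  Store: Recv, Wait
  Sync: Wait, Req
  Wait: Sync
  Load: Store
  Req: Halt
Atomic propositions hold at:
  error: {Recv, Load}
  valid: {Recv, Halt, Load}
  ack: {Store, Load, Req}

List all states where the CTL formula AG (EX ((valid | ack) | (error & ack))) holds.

{Halt, Req}

Sat(valid | ack) = {Recv, Halt, Store, Load, Req}
Sat(error & ack) = {Load}
Sat((valid | ack) | (error & ack)) = {Recv, Halt, Store, Load, Req}
Sat(EX ((valid | ack) | (error & ack))) = {s : some successor in {Recv, Halt, Store, Load, Req}} = {Recv, Halt, Store, Sync, Load, Req}
AG (EX ((valid | ack) | (error & ack))): greatest fixpoint, start Z0 = {Recv, Halt, Store, Sync, Load, Req}, keep only states in Sat with every successor in Z. Z1 = {Recv, Halt, Load, Req}; Z2 = {Recv, Halt, Req}; Z3 = {Halt, Req}; fixed.
Sat(AG (EX ((valid | ack) | (error & ack)))) = {Halt, Req}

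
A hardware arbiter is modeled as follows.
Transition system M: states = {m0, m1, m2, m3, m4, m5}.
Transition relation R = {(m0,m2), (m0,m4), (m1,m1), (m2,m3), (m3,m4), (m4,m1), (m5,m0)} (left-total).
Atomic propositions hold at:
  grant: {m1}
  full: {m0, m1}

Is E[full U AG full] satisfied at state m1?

AG full: greatest fixpoint, start Z0 = {m0, m1}, keep only states in Sat with every successor in Z. Z1 = {m1}; fixed.
Sat(AG full) = {m1}
E[full U AG full]: least fixpoint, start Z0 = Sat(AG full) = {m1}, add states in Sat(full) with some successor in Z. Already a fixed point.
Sat(E[full U AG full]) = {m1}
m1 ∈ Sat(E[full U AG full]) = {m1}, so the formula holds at m1.

Yes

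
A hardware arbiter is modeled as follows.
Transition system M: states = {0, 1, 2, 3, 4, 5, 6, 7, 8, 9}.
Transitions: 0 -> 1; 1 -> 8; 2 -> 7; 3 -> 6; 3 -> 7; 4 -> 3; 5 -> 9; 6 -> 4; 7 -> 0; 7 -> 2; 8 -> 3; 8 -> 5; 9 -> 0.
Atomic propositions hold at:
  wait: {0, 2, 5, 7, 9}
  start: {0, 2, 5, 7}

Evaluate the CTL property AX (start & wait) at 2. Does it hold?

Sat(start & wait) = {0, 2, 5, 7}
Sat(AX (start & wait)) = {s : every successor in {0, 2, 5, 7}} = {2, 7, 9}
2 ∈ Sat(AX (start & wait)) = {2, 7, 9}, so the formula holds at 2.

Yes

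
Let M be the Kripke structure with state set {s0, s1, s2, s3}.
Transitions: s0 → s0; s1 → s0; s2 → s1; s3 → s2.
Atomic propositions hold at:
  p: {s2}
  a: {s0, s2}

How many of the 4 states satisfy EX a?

Sat(EX a) = {s : some successor in {s0, s2}} = {s0, s1, s3}
|Sat(EX a)| = |{s0, s1, s3}| = 3.

3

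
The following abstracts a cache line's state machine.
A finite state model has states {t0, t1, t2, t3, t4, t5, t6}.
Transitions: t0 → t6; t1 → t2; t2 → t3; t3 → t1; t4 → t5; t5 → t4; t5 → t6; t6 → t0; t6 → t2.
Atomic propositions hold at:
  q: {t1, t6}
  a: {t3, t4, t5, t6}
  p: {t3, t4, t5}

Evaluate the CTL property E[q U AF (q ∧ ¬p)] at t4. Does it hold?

No

Sat(¬p) = {t0, t1, t2, t6}
Sat(q ∧ ¬p) = {t1, t6}
AF (q ∧ ¬p): least fixpoint, start Z0 = {t1, t6}, add states with every successor in Z. Z1 = {t0, t1, t3, t6}; Z2 = {t0, t1, t2, t3, t6}; fixed.
Sat(AF (q ∧ ¬p)) = {t0, t1, t2, t3, t6}
E[q U AF (q ∧ ¬p)]: least fixpoint, start Z0 = Sat(AF (q ∧ ¬p)) = {t0, t1, t2, t3, t6}, add states in Sat(q) with some successor in Z. Already a fixed point.
Sat(E[q U AF (q ∧ ¬p)]) = {t0, t1, t2, t3, t6}
t4 ∉ Sat(E[q U AF (q ∧ ¬p)]) = {t0, t1, t2, t3, t6}, so the formula does not hold at t4.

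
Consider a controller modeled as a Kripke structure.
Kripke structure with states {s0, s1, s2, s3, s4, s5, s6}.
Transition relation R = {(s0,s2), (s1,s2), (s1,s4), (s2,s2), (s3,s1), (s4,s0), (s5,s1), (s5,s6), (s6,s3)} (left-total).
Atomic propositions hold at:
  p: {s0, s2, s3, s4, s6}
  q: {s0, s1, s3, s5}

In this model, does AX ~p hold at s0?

Sat(~p) = {s1, s5}
Sat(AX ~p) = {s : every successor in {s1, s5}} = {s3}
s0 ∉ Sat(AX ~p) = {s3}, so the formula does not hold at s0.

No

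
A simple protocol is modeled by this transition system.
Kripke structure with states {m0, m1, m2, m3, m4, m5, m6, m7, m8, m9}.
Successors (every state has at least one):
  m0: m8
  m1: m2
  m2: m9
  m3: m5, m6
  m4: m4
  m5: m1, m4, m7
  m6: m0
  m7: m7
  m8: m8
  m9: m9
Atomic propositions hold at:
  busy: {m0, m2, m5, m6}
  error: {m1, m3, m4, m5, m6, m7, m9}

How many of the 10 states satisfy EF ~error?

7

Sat(~error) = {m0, m2, m8}
EF ~error: least fixpoint, start Z0 = {m0, m2, m8}, add states with some successor in Z. Z1 = {m0, m1, m2, m6, m8}; Z2 = {m0, m1, m2, m3, m5, m6, m8}; fixed.
Sat(EF ~error) = {m0, m1, m2, m3, m5, m6, m8}
|Sat(EF ~error)| = |{m0, m1, m2, m3, m5, m6, m8}| = 7.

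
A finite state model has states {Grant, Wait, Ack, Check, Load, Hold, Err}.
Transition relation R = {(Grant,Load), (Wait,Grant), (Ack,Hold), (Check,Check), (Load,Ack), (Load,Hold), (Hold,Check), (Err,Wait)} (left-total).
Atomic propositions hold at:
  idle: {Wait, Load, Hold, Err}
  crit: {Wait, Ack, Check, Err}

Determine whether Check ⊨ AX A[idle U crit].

Yes

A[idle U crit]: least fixpoint, start Z0 = Sat(crit) = {Wait, Ack, Check, Err}, add states in Sat(idle) with every successor in Z. Z1 = {Wait, Ack, Check, Hold, Err}; Z2 = {Wait, Ack, Check, Load, Hold, Err}; fixed.
Sat(A[idle U crit]) = {Wait, Ack, Check, Load, Hold, Err}
Sat(AX A[idle U crit]) = {s : every successor in {Wait, Ack, Check, Load, Hold, Err}} = {Grant, Ack, Check, Load, Hold, Err}
Check ∈ Sat(AX A[idle U crit]) = {Grant, Ack, Check, Load, Hold, Err}, so the formula holds at Check.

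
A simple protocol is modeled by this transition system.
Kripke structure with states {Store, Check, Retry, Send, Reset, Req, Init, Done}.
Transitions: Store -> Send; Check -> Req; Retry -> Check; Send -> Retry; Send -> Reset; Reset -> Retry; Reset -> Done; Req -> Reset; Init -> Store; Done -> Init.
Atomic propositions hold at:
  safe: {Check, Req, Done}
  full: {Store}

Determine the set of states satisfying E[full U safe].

{Check, Req, Done}

E[full U safe]: least fixpoint, start Z0 = Sat(safe) = {Check, Req, Done}, add states in Sat(full) with some successor in Z. Already a fixed point.
Sat(E[full U safe]) = {Check, Req, Done}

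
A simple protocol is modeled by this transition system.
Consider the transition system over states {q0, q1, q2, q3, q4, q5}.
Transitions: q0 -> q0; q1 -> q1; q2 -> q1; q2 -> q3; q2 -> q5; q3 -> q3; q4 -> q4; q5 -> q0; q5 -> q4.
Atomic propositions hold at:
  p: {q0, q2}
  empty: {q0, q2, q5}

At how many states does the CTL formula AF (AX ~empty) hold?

3

Sat(~empty) = {q1, q3, q4}
Sat(AX ~empty) = {s : every successor in {q1, q3, q4}} = {q1, q3, q4}
AF (AX ~empty): least fixpoint, start Z0 = {q1, q3, q4}, add states with every successor in Z. Already a fixed point.
Sat(AF (AX ~empty)) = {q1, q3, q4}
|Sat(AF (AX ~empty))| = |{q1, q3, q4}| = 3.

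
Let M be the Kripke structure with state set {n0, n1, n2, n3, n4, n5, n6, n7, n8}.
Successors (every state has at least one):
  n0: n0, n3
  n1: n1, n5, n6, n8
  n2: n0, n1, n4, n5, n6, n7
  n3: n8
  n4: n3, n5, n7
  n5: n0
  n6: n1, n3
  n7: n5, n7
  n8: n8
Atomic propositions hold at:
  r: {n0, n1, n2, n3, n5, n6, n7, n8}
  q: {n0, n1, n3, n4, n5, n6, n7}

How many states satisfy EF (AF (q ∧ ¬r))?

2

Sat(¬r) = {n4}
Sat(q ∧ ¬r) = {n4}
AF (q ∧ ¬r): least fixpoint, start Z0 = {n4}, add states with every successor in Z. Already a fixed point.
Sat(AF (q ∧ ¬r)) = {n4}
EF (AF (q ∧ ¬r)): least fixpoint, start Z0 = {n4}, add states with some successor in Z. Z1 = {n2, n4}; fixed.
Sat(EF (AF (q ∧ ¬r))) = {n2, n4}
|Sat(EF (AF (q ∧ ¬r)))| = |{n2, n4}| = 2.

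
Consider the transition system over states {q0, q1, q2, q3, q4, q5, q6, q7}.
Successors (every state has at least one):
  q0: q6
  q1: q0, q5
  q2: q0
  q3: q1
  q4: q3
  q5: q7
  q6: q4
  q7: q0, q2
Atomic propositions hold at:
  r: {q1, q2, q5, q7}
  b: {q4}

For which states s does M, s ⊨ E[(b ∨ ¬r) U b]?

Sat(¬r) = {q0, q3, q4, q6}
Sat(b ∨ ¬r) = {q0, q3, q4, q6}
E[(b ∨ ¬r) U b]: least fixpoint, start Z0 = Sat(b) = {q4}, add states in Sat(b ∨ ¬r) with some successor in Z. Z1 = {q4, q6}; Z2 = {q0, q4, q6}; fixed.
Sat(E[(b ∨ ¬r) U b]) = {q0, q4, q6}

{q0, q4, q6}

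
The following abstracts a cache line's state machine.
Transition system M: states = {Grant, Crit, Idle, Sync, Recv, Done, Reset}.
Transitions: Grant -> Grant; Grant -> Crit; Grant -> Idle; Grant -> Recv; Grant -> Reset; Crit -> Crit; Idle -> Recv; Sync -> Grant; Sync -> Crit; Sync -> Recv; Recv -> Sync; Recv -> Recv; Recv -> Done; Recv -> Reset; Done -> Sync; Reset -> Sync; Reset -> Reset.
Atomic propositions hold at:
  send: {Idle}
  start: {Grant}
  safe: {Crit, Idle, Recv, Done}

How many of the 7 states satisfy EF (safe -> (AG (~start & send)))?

Sat(~start) = {Crit, Idle, Sync, Recv, Done, Reset}
Sat(~start & send) = {Idle}
AG (~start & send): greatest fixpoint, start Z0 = {Idle}, keep only states in Sat with every successor in Z. Z1 = ∅; fixed.
Sat(AG (~start & send)) = ∅
Sat(safe -> (AG (~start & send))) = {Grant, Sync, Reset}
EF (safe -> (AG (~start & send))): least fixpoint, start Z0 = {Grant, Sync, Reset}, add states with some successor in Z. Z1 = {Grant, Sync, Recv, Done, Reset}; Z2 = {Grant, Idle, Sync, Recv, Done, Reset}; fixed.
Sat(EF (safe -> (AG (~start & send)))) = {Grant, Idle, Sync, Recv, Done, Reset}
|Sat(EF (safe -> (AG (~start & send))))| = |{Grant, Idle, Sync, Recv, Done, Reset}| = 6.

6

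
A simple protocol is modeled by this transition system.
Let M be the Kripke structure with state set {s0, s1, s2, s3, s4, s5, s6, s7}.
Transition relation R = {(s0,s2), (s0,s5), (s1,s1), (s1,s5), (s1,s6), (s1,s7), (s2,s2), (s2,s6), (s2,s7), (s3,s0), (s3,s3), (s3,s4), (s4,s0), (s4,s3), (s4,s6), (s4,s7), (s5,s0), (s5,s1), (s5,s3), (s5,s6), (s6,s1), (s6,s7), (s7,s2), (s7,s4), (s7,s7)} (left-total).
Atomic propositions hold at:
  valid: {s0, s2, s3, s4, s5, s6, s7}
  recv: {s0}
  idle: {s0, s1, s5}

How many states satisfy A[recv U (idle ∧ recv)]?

1

Sat(idle ∧ recv) = {s0}
A[recv U (idle ∧ recv)]: least fixpoint, start Z0 = Sat((idle ∧ recv)) = {s0}, add states in Sat(recv) with every successor in Z. Already a fixed point.
Sat(A[recv U (idle ∧ recv)]) = {s0}
|Sat(A[recv U (idle ∧ recv)])| = |{s0}| = 1.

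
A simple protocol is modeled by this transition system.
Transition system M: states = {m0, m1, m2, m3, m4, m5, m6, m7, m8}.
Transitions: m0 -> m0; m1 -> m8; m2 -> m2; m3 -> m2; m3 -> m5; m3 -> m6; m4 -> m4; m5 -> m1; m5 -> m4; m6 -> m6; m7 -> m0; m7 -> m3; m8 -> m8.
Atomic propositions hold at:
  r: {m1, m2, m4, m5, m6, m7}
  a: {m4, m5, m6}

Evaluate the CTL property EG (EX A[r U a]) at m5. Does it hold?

Yes

A[r U a]: least fixpoint, start Z0 = Sat(a) = {m4, m5, m6}, add states in Sat(r) with every successor in Z. Already a fixed point.
Sat(A[r U a]) = {m4, m5, m6}
Sat(EX A[r U a]) = {s : some successor in {m4, m5, m6}} = {m3, m4, m5, m6}
EG (EX A[r U a]): greatest fixpoint, start Z0 = {m3, m4, m5, m6}, keep only states in Sat with some successor in Z. Already a fixed point.
Sat(EG (EX A[r U a])) = {m3, m4, m5, m6}
m5 ∈ Sat(EG (EX A[r U a])) = {m3, m4, m5, m6}, so the formula holds at m5.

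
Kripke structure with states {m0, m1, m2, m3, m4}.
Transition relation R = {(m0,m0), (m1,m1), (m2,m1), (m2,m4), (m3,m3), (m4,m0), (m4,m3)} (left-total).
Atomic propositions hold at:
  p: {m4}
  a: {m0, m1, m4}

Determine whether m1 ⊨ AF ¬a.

No

Sat(¬a) = {m2, m3}
AF ¬a: least fixpoint, start Z0 = {m2, m3}, add states with every successor in Z. Already a fixed point.
Sat(AF ¬a) = {m2, m3}
m1 ∉ Sat(AF ¬a) = {m2, m3}, so the formula does not hold at m1.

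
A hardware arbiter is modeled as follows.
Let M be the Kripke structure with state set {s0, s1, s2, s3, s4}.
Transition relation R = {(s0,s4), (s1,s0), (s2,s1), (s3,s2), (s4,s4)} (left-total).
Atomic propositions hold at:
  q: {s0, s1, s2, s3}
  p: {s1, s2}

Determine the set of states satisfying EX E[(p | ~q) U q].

Sat(~q) = {s4}
Sat(p | ~q) = {s1, s2, s4}
E[(p | ~q) U q]: least fixpoint, start Z0 = Sat(q) = {s0, s1, s2, s3}, add states in Sat(p | ~q) with some successor in Z. Already a fixed point.
Sat(E[(p | ~q) U q]) = {s0, s1, s2, s3}
Sat(EX E[(p | ~q) U q]) = {s : some successor in {s0, s1, s2, s3}} = {s1, s2, s3}

{s1, s2, s3}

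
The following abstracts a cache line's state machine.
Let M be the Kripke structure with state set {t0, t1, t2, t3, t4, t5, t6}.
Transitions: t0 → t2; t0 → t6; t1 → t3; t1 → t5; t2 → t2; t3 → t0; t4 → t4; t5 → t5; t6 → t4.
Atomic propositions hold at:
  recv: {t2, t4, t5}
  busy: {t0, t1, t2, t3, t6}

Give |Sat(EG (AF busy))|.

AF busy: least fixpoint, start Z0 = {t0, t1, t2, t3, t6}, add states with every successor in Z. Already a fixed point.
Sat(AF busy) = {t0, t1, t2, t3, t6}
EG (AF busy): greatest fixpoint, start Z0 = {t0, t1, t2, t3, t6}, keep only states in Sat with some successor in Z. Z1 = {t0, t1, t2, t3}; fixed.
Sat(EG (AF busy)) = {t0, t1, t2, t3}
|Sat(EG (AF busy))| = |{t0, t1, t2, t3}| = 4.

4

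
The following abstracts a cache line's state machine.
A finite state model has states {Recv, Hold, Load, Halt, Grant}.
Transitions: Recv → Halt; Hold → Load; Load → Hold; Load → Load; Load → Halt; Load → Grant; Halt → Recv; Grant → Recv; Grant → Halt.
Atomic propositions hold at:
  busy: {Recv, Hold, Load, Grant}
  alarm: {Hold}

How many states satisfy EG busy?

2

EG busy: greatest fixpoint, start Z0 = {Recv, Hold, Load, Grant}, keep only states in Sat with some successor in Z. Z1 = {Hold, Load, Grant}; Z2 = {Hold, Load}; fixed.
Sat(EG busy) = {Hold, Load}
|Sat(EG busy)| = |{Hold, Load}| = 2.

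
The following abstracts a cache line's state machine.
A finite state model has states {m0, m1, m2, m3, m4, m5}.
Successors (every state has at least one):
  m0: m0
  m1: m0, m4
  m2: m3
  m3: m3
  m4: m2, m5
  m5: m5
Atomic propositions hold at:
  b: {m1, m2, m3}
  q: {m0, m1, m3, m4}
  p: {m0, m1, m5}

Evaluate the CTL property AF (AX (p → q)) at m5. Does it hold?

No

Sat(p → q) = {m0, m1, m2, m3, m4}
Sat(AX (p → q)) = {s : every successor in {m0, m1, m2, m3, m4}} = {m0, m1, m2, m3}
AF (AX (p → q)): least fixpoint, start Z0 = {m0, m1, m2, m3}, add states with every successor in Z. Already a fixed point.
Sat(AF (AX (p → q))) = {m0, m1, m2, m3}
m5 ∉ Sat(AF (AX (p → q))) = {m0, m1, m2, m3}, so the formula does not hold at m5.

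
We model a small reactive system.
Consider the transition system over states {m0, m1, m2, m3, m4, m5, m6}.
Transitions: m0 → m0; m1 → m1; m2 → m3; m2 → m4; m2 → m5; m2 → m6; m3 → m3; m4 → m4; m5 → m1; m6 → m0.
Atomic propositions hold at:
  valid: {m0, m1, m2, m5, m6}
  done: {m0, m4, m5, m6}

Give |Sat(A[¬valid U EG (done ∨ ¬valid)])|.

Sat(¬valid) = {m3, m4}
Sat(done ∨ ¬valid) = {m0, m3, m4, m5, m6}
EG (done ∨ ¬valid): greatest fixpoint, start Z0 = {m0, m3, m4, m5, m6}, keep only states in Sat with some successor in Z. Z1 = {m0, m3, m4, m6}; fixed.
Sat(EG (done ∨ ¬valid)) = {m0, m3, m4, m6}
A[¬valid U EG (done ∨ ¬valid)]: least fixpoint, start Z0 = Sat(EG (done ∨ ¬valid)) = {m0, m3, m4, m6}, add states in Sat(¬valid) with every successor in Z. Already a fixed point.
Sat(A[¬valid U EG (done ∨ ¬valid)]) = {m0, m3, m4, m6}
|Sat(A[¬valid U EG (done ∨ ¬valid)])| = |{m0, m3, m4, m6}| = 4.

4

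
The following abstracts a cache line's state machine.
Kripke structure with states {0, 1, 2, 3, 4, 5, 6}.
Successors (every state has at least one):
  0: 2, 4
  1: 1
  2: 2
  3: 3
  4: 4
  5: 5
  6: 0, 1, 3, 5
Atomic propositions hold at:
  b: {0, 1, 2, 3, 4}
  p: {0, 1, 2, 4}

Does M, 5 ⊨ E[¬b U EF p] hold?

No

Sat(¬b) = {5, 6}
EF p: least fixpoint, start Z0 = {0, 1, 2, 4}, add states with some successor in Z. Z1 = {0, 1, 2, 4, 6}; fixed.
Sat(EF p) = {0, 1, 2, 4, 6}
E[¬b U EF p]: least fixpoint, start Z0 = Sat(EF p) = {0, 1, 2, 4, 6}, add states in Sat(¬b) with some successor in Z. Already a fixed point.
Sat(E[¬b U EF p]) = {0, 1, 2, 4, 6}
5 ∉ Sat(E[¬b U EF p]) = {0, 1, 2, 4, 6}, so the formula does not hold at 5.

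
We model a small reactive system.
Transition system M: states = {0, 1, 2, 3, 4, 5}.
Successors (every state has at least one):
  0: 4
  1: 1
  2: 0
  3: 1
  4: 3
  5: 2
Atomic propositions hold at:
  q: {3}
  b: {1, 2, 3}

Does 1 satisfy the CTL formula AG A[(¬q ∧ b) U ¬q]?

Yes

Sat(¬q) = {0, 1, 2, 4, 5}
Sat(¬q ∧ b) = {1, 2}
A[(¬q ∧ b) U ¬q]: least fixpoint, start Z0 = Sat(¬q) = {0, 1, 2, 4, 5}, add states in Sat(¬q ∧ b) with every successor in Z. Already a fixed point.
Sat(A[(¬q ∧ b) U ¬q]) = {0, 1, 2, 4, 5}
AG A[(¬q ∧ b) U ¬q]: greatest fixpoint, start Z0 = {0, 1, 2, 4, 5}, keep only states in Sat with every successor in Z. Z1 = {0, 1, 2, 5}; Z2 = {1, 2, 5}; Z3 = {1, 5}; Z4 = {1}; fixed.
Sat(AG A[(¬q ∧ b) U ¬q]) = {1}
1 ∈ Sat(AG A[(¬q ∧ b) U ¬q]) = {1}, so the formula holds at 1.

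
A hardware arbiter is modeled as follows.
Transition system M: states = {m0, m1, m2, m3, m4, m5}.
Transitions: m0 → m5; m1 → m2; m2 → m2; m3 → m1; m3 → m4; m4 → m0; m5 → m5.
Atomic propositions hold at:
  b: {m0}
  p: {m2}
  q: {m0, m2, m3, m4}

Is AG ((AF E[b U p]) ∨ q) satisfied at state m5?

E[b U p]: least fixpoint, start Z0 = Sat(p) = {m2}, add states in Sat(b) with some successor in Z. Already a fixed point.
Sat(E[b U p]) = {m2}
AF E[b U p]: least fixpoint, start Z0 = {m2}, add states with every successor in Z. Z1 = {m1, m2}; fixed.
Sat(AF E[b U p]) = {m1, m2}
Sat((AF E[b U p]) ∨ q) = {m0, m1, m2, m3, m4}
AG ((AF E[b U p]) ∨ q): greatest fixpoint, start Z0 = {m0, m1, m2, m3, m4}, keep only states in Sat with every successor in Z. Z1 = {m1, m2, m3, m4}; Z2 = {m1, m2, m3}; Z3 = {m1, m2}; fixed.
Sat(AG ((AF E[b U p]) ∨ q)) = {m1, m2}
m5 ∉ Sat(AG ((AF E[b U p]) ∨ q)) = {m1, m2}, so the formula does not hold at m5.

No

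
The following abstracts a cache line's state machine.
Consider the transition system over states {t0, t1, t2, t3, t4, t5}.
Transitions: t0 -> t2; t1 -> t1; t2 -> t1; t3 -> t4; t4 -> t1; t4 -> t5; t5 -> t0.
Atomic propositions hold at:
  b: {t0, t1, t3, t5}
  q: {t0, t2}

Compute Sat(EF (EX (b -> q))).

{t0, t3, t4, t5}

Sat(b -> q) = {t0, t2, t4}
Sat(EX (b -> q)) = {s : some successor in {t0, t2, t4}} = {t0, t3, t5}
EF (EX (b -> q)): least fixpoint, start Z0 = {t0, t3, t5}, add states with some successor in Z. Z1 = {t0, t3, t4, t5}; fixed.
Sat(EF (EX (b -> q))) = {t0, t3, t4, t5}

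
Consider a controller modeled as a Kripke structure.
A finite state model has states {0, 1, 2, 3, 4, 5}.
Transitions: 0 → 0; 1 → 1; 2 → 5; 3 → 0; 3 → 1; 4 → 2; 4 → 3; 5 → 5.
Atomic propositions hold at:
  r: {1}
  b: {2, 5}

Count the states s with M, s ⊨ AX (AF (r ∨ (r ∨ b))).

3

Sat(r ∨ b) = {1, 2, 5}
Sat(r ∨ (r ∨ b)) = {1, 2, 5}
AF (r ∨ (r ∨ b)): least fixpoint, start Z0 = {1, 2, 5}, add states with every successor in Z. Already a fixed point.
Sat(AF (r ∨ (r ∨ b))) = {1, 2, 5}
Sat(AX (AF (r ∨ (r ∨ b)))) = {s : every successor in {1, 2, 5}} = {1, 2, 5}
|Sat(AX (AF (r ∨ (r ∨ b))))| = |{1, 2, 5}| = 3.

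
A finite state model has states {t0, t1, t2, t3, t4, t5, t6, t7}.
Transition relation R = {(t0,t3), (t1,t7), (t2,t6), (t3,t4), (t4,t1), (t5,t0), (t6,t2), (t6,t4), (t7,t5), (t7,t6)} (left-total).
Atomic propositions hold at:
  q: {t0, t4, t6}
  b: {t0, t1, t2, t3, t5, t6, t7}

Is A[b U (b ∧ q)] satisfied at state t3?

No

Sat(b ∧ q) = {t0, t6}
A[b U (b ∧ q)]: least fixpoint, start Z0 = Sat((b ∧ q)) = {t0, t6}, add states in Sat(b) with every successor in Z. Z1 = {t0, t2, t5, t6}; Z2 = {t0, t2, t5, t6, t7}; Z3 = {t0, t1, t2, t5, t6, t7}; fixed.
Sat(A[b U (b ∧ q)]) = {t0, t1, t2, t5, t6, t7}
t3 ∉ Sat(A[b U (b ∧ q)]) = {t0, t1, t2, t5, t6, t7}, so the formula does not hold at t3.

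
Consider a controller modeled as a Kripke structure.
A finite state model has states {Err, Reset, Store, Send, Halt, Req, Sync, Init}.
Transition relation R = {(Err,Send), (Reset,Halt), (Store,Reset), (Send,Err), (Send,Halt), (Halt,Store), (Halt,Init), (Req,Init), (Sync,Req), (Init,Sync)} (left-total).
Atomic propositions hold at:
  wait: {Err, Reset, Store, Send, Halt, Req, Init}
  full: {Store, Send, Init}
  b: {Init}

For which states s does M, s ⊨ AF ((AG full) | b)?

AG full: greatest fixpoint, start Z0 = {Store, Send, Init}, keep only states in Sat with every successor in Z. Z1 = ∅; fixed.
Sat(AG full) = ∅
Sat((AG full) | b) = {Init}
AF ((AG full) | b): least fixpoint, start Z0 = {Init}, add states with every successor in Z. Z1 = {Req, Init}; Z2 = {Req, Sync, Init}; fixed.
Sat(AF ((AG full) | b)) = {Req, Sync, Init}

{Req, Sync, Init}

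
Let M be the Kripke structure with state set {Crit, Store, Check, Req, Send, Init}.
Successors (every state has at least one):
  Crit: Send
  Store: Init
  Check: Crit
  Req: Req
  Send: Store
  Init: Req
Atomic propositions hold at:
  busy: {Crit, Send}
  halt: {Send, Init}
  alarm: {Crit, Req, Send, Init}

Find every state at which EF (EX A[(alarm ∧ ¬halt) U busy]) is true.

Sat(¬halt) = {Crit, Store, Check, Req}
Sat(alarm ∧ ¬halt) = {Crit, Req}
A[(alarm ∧ ¬halt) U busy]: least fixpoint, start Z0 = Sat(busy) = {Crit, Send}, add states in Sat(alarm ∧ ¬halt) with every successor in Z. Already a fixed point.
Sat(A[(alarm ∧ ¬halt) U busy]) = {Crit, Send}
Sat(EX A[(alarm ∧ ¬halt) U busy]) = {s : some successor in {Crit, Send}} = {Crit, Check}
EF (EX A[(alarm ∧ ¬halt) U busy]): least fixpoint, start Z0 = {Crit, Check}, add states with some successor in Z. Already a fixed point.
Sat(EF (EX A[(alarm ∧ ¬halt) U busy])) = {Crit, Check}

{Crit, Check}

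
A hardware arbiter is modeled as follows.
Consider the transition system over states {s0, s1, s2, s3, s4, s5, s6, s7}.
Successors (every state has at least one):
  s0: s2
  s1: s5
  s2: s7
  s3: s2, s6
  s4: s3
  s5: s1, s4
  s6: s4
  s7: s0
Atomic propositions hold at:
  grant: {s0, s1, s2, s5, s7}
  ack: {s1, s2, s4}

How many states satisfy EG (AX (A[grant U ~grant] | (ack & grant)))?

4

Sat(~grant) = {s3, s4, s6}
A[grant U ~grant]: least fixpoint, start Z0 = Sat(~grant) = {s3, s4, s6}, add states in Sat(grant) with every successor in Z. Already a fixed point.
Sat(A[grant U ~grant]) = {s3, s4, s6}
Sat(ack & grant) = {s1, s2}
Sat(A[grant U ~grant] | (ack & grant)) = {s1, s2, s3, s4, s6}
Sat(AX (A[grant U ~grant] | (ack & grant))) = {s : every successor in {s1, s2, s3, s4, s6}} = {s0, s3, s4, s5, s6}
EG (AX (A[grant U ~grant] | (ack & grant))): greatest fixpoint, start Z0 = {s0, s3, s4, s5, s6}, keep only states in Sat with some successor in Z. Z1 = {s3, s4, s5, s6}; fixed.
Sat(EG (AX (A[grant U ~grant] | (ack & grant)))) = {s3, s4, s5, s6}
|Sat(EG (AX (A[grant U ~grant] | (ack & grant))))| = |{s3, s4, s5, s6}| = 4.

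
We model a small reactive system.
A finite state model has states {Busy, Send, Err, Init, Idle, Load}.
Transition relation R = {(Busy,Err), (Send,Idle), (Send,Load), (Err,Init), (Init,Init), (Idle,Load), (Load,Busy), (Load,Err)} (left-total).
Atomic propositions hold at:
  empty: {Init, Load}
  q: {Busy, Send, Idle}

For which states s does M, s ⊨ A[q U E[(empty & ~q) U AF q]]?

Sat(~q) = {Err, Init, Load}
Sat(empty & ~q) = {Init, Load}
AF q: least fixpoint, start Z0 = {Busy, Send, Idle}, add states with every successor in Z. Already a fixed point.
Sat(AF q) = {Busy, Send, Idle}
E[(empty & ~q) U AF q]: least fixpoint, start Z0 = Sat(AF q) = {Busy, Send, Idle}, add states in Sat(empty & ~q) with some successor in Z. Z1 = {Busy, Send, Idle, Load}; fixed.
Sat(E[(empty & ~q) U AF q]) = {Busy, Send, Idle, Load}
A[q U E[(empty & ~q) U AF q]]: least fixpoint, start Z0 = Sat(E[(empty & ~q) U AF q]) = {Busy, Send, Idle, Load}, add states in Sat(q) with every successor in Z. Already a fixed point.
Sat(A[q U E[(empty & ~q) U AF q]]) = {Busy, Send, Idle, Load}

{Busy, Send, Idle, Load}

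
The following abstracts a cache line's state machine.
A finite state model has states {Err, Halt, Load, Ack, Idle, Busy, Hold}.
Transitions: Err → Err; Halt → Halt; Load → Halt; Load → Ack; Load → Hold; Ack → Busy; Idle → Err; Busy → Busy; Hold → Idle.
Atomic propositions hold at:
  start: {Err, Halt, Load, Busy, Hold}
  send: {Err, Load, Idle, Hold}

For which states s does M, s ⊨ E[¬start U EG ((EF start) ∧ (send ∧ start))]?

{Err, Idle}

Sat(¬start) = {Ack, Idle}
EF start: least fixpoint, start Z0 = {Err, Halt, Load, Busy, Hold}, add states with some successor in Z. Z1 = {Err, Halt, Load, Ack, Idle, Busy, Hold}; fixed.
Sat(EF start) = {Err, Halt, Load, Ack, Idle, Busy, Hold}
Sat(send ∧ start) = {Err, Load, Hold}
Sat((EF start) ∧ (send ∧ start)) = {Err, Load, Hold}
EG ((EF start) ∧ (send ∧ start)): greatest fixpoint, start Z0 = {Err, Load, Hold}, keep only states in Sat with some successor in Z. Z1 = {Err, Load}; Z2 = {Err}; fixed.
Sat(EG ((EF start) ∧ (send ∧ start))) = {Err}
E[¬start U EG ((EF start) ∧ (send ∧ start))]: least fixpoint, start Z0 = Sat(EG ((EF start) ∧ (send ∧ start))) = {Err}, add states in Sat(¬start) with some successor in Z. Z1 = {Err, Idle}; fixed.
Sat(E[¬start U EG ((EF start) ∧ (send ∧ start))]) = {Err, Idle}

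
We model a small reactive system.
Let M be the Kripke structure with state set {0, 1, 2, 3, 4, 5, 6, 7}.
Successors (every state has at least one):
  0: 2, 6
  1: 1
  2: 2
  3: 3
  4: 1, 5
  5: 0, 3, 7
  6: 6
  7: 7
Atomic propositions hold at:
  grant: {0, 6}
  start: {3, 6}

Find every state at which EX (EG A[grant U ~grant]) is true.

{0, 1, 2, 3, 4, 5, 7}

Sat(~grant) = {1, 2, 3, 4, 5, 7}
A[grant U ~grant]: least fixpoint, start Z0 = Sat(~grant) = {1, 2, 3, 4, 5, 7}, add states in Sat(grant) with every successor in Z. Already a fixed point.
Sat(A[grant U ~grant]) = {1, 2, 3, 4, 5, 7}
EG A[grant U ~grant]: greatest fixpoint, start Z0 = {1, 2, 3, 4, 5, 7}, keep only states in Sat with some successor in Z. Already a fixed point.
Sat(EG A[grant U ~grant]) = {1, 2, 3, 4, 5, 7}
Sat(EX (EG A[grant U ~grant])) = {s : some successor in {1, 2, 3, 4, 5, 7}} = {0, 1, 2, 3, 4, 5, 7}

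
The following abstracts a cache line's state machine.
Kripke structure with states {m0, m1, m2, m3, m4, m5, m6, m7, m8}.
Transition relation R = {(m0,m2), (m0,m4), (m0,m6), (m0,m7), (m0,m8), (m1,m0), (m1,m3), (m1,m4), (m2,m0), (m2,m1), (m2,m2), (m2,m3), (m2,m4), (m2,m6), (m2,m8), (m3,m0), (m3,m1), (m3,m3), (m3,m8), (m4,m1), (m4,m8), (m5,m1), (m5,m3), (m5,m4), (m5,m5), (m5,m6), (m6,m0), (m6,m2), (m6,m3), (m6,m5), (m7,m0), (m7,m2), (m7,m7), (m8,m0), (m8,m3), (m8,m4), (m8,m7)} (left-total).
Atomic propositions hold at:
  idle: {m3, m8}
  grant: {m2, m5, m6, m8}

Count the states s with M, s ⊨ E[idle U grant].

5

E[idle U grant]: least fixpoint, start Z0 = Sat(grant) = {m2, m5, m6, m8}, add states in Sat(idle) with some successor in Z. Z1 = {m2, m3, m5, m6, m8}; fixed.
Sat(E[idle U grant]) = {m2, m3, m5, m6, m8}
|Sat(E[idle U grant])| = |{m2, m3, m5, m6, m8}| = 5.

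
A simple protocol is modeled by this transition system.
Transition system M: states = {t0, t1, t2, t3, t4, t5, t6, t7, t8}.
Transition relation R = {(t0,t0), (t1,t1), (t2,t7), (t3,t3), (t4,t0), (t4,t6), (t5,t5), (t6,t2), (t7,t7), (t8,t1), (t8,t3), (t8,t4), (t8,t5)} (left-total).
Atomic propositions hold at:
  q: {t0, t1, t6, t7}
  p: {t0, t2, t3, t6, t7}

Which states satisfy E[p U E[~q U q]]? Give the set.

{t0, t1, t2, t4, t6, t7, t8}

Sat(~q) = {t2, t3, t4, t5, t8}
E[~q U q]: least fixpoint, start Z0 = Sat(q) = {t0, t1, t6, t7}, add states in Sat(~q) with some successor in Z. Z1 = {t0, t1, t2, t4, t6, t7, t8}; fixed.
Sat(E[~q U q]) = {t0, t1, t2, t4, t6, t7, t8}
E[p U E[~q U q]]: least fixpoint, start Z0 = Sat(E[~q U q]) = {t0, t1, t2, t4, t6, t7, t8}, add states in Sat(p) with some successor in Z. Already a fixed point.
Sat(E[p U E[~q U q]]) = {t0, t1, t2, t4, t6, t7, t8}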